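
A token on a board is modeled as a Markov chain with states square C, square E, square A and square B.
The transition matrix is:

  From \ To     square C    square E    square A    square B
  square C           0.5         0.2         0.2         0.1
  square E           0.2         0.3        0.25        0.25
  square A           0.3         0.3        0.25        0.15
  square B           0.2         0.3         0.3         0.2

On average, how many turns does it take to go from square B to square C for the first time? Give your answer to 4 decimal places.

Let t(s) be the expected number of turns to first reach square C from state s, with t(square C) = 0. Conditioning on the first turn:
t(square E) = 1 + 0.3·t(square E) + 0.25·t(square A) + 0.25·t(square B)
t(square A) = 1 + 0.3·t(square E) + 0.25·t(square A) + 0.15·t(square B)
t(square B) = 1 + 0.3·t(square E) + 0.3·t(square A) + 0.2·t(square B)
Solving: t(square E) = 4.4235, t(square A) = 3.9832, t(square B) = 4.4025.
Expected turns from square B to square C: 4.4025.

4.4025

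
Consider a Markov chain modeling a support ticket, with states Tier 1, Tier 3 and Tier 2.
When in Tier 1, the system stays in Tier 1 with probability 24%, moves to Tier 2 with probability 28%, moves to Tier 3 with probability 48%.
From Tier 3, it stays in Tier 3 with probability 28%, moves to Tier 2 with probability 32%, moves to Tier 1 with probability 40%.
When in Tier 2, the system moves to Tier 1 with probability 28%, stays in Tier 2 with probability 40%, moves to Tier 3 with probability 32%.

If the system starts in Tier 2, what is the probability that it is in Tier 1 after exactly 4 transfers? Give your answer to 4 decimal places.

Propagate the distribution vector 4 transfers from Tier 2.
After 0 transfers: (0.0000, 0.0000, 1.0000)
After 1 transfer: (0.2800, 0.3200, 0.4000)
After 2 transfers: (0.3072, 0.3520, 0.3408)
After 3 transfers: (0.3100, 0.3551, 0.3350)
After 4 transfers: (0.3102, 0.3554, 0.3344)
P(in Tier 1 after 4 transfers) = 0.3102

0.3102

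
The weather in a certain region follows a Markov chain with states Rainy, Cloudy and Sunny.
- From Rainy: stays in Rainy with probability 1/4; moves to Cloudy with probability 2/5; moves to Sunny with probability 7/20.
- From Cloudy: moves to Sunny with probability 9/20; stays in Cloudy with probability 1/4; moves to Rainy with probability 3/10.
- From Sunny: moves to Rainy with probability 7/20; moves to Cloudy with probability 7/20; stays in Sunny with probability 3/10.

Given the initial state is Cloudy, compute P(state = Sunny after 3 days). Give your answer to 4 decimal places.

Propagate the distribution vector 3 days from Cloudy.
After 0 days: (0.0000, 1.0000, 0.0000)
After 1 day: (0.3000, 0.2500, 0.4500)
After 2 days: (0.3075, 0.3400, 0.3525)
After 3 days: (0.3023, 0.3314, 0.3664)
P(in Sunny after 3 days) = 0.3664

0.3664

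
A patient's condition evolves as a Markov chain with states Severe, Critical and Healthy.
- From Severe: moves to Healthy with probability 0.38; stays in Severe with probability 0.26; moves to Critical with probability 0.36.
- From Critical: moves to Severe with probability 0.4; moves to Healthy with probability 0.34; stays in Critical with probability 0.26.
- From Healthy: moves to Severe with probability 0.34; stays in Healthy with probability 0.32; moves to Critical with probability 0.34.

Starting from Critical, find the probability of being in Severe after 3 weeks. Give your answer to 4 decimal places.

0.3337

Propagate the distribution vector 3 weeks from Critical.
After 0 weeks: (0.0000, 1.0000, 0.0000)
After 1 week: (0.4000, 0.2600, 0.3400)
After 2 weeks: (0.3236, 0.3272, 0.3492)
After 3 weeks: (0.3337, 0.3203, 0.3460)
P(in Severe after 3 weeks) = 0.3337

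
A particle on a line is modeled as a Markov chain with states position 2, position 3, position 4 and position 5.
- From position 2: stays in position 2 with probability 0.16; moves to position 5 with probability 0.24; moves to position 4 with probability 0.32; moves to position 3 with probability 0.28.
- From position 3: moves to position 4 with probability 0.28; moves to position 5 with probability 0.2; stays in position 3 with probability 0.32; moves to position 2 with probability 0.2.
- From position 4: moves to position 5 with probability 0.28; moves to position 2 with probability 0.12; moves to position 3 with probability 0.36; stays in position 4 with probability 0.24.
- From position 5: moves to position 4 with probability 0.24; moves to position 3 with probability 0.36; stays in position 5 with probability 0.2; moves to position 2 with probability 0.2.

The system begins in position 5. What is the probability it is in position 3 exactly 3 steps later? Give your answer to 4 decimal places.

0.3330

Propagate the distribution vector 3 steps from position 5.
After 0 steps: (0.0000, 0.0000, 0.0000, 1.0000)
After 1 step: (0.2000, 0.3600, 0.2400, 0.2000)
After 2 steps: (0.1728, 0.3296, 0.2704, 0.2272)
After 3 steps: (0.1715, 0.3330, 0.2670, 0.2285)
P(in position 3 after 3 steps) = 0.3330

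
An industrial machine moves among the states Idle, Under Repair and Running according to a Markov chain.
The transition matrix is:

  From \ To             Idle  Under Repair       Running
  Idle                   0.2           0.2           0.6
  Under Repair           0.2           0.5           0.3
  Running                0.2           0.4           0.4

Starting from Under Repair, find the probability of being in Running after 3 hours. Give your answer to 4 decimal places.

Propagate the distribution vector 3 hours from Under Repair.
After 0 hours: (0.0000, 1.0000, 0.0000)
After 1 hour: (0.2000, 0.5000, 0.3000)
After 2 hours: (0.2000, 0.4100, 0.3900)
After 3 hours: (0.2000, 0.4010, 0.3990)
P(in Running after 3 hours) = 0.3990

0.3990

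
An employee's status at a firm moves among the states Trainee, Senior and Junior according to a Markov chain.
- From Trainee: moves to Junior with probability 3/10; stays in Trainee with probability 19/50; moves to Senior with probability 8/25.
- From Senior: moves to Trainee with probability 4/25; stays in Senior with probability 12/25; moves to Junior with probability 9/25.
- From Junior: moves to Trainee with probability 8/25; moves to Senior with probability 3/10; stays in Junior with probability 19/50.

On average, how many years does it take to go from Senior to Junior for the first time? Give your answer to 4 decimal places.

Let t(s) be the expected number of years to first reach Junior from state s, with t(Junior) = 0. Conditioning on the first year:
t(Trainee) = 1 + 0.38·t(Trainee) + 0.32·t(Senior)
t(Senior) = 1 + 0.16·t(Trainee) + 0.48·t(Senior)
Solving: t(Trainee) = 3.0973, t(Senior) = 2.8761.
Expected years from Senior to Junior: 2.8761.

2.8761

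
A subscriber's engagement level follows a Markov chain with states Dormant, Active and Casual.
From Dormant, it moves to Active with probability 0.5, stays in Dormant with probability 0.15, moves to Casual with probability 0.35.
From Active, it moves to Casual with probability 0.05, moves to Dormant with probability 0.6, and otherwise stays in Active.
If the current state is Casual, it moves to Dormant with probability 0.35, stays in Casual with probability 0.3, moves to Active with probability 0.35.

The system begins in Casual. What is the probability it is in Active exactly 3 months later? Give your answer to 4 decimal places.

0.4051

Propagate the distribution vector 3 months from Casual.
After 0 months: (0.0000, 0.0000, 1.0000)
After 1 month: (0.3500, 0.3500, 0.3000)
After 2 months: (0.3675, 0.4025, 0.2300)
After 3 months: (0.3771, 0.4051, 0.2178)
P(in Active after 3 months) = 0.4051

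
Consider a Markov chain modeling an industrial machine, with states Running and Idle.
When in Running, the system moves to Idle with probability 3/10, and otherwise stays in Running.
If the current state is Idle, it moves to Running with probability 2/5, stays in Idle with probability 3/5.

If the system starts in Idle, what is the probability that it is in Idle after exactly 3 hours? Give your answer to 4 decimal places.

Propagate the distribution vector 3 hours from Idle.
After 0 hours: (0.0000, 1.0000)
After 1 hour: (0.4000, 0.6000)
After 2 hours: (0.5200, 0.4800)
After 3 hours: (0.5560, 0.4440)
P(in Idle after 3 hours) = 0.4440

0.4440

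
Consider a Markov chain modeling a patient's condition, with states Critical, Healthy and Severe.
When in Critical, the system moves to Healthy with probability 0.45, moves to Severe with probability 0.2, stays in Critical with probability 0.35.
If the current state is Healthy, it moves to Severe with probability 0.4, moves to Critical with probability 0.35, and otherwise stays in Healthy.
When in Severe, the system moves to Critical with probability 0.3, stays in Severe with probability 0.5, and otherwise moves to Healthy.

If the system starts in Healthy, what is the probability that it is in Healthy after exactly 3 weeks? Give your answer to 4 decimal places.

Propagate the distribution vector 3 weeks from Healthy.
After 0 weeks: (0.0000, 1.0000, 0.0000)
After 1 week: (0.3500, 0.2500, 0.4000)
After 2 weeks: (0.3300, 0.3000, 0.3700)
After 3 weeks: (0.3315, 0.2975, 0.3710)
P(in Healthy after 3 weeks) = 0.2975

0.2975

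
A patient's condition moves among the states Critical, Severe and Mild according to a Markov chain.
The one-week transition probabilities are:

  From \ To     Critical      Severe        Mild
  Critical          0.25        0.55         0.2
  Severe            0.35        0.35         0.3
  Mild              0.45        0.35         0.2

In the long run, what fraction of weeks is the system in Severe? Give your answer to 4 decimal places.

Let the stationary distribution be π with π = πP and π_1 + π_2 + π_3 = 1.
π_1 = 0.25·π_1 + 0.35·π_2 + 0.45·π_3
π_2 = 0.55·π_1 + 0.35·π_2 + 0.35·π_3
Solving with the normalization constraint gives π = (0.3402, 0.4180, 0.2418).
So the stationary probability of Severe is 0.4180.

0.4180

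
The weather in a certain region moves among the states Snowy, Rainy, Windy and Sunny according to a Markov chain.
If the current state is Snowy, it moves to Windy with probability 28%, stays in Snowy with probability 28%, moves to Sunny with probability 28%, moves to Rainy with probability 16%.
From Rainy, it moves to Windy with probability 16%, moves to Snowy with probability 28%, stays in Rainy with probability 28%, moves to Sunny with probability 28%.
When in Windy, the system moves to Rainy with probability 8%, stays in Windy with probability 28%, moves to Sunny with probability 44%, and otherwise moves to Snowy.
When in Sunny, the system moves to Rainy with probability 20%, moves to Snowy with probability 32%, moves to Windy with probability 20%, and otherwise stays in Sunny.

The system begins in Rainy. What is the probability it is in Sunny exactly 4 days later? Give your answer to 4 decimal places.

Propagate the distribution vector 4 days from Rainy.
After 0 days: (0.0000, 1.0000, 0.0000, 0.0000)
After 1 day: (0.2800, 0.2800, 0.1600, 0.2800)
After 2 days: (0.2784, 0.1920, 0.2240, 0.3056)
After 3 days: (0.2743, 0.1773, 0.2325, 0.3158)
After 4 days: (0.2740, 0.1753, 0.2335, 0.3172)
P(in Sunny after 4 days) = 0.3172

0.3172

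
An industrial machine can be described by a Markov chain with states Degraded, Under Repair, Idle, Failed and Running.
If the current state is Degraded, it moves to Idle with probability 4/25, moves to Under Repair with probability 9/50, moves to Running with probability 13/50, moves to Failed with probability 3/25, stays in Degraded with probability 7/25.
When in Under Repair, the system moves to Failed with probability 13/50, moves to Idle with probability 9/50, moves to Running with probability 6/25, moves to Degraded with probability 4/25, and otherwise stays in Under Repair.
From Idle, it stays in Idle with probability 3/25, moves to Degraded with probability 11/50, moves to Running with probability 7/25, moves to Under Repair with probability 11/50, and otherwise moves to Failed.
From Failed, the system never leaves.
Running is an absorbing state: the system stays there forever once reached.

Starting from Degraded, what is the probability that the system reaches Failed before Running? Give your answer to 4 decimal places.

0.3692

Let h(s) be the probability of absorption at Failed starting from transient state s. Then h(Failed) = 1 and h(Running) = 0. By first-step analysis:
h(Degraded) = 0.28·h(Degraded) + 0.18·h(Under Repair) + 0.16·h(Idle) + 0.12·1 + 0.26·0
h(Under Repair) = 0.16·h(Degraded) + 0.16·h(Under Repair) + 0.18·h(Idle) + 0.26·1 + 0.24·0
h(Idle) = 0.22·h(Degraded) + 0.22·h(Under Repair) + 0.12·h(Idle) + 0.16·1 + 0.28·0
Solving: h(Degraded) = 0.3692, h(Under Repair) = 0.4634, h(Idle) = 0.3900.
Starting from Degraded, the probability is 0.3692.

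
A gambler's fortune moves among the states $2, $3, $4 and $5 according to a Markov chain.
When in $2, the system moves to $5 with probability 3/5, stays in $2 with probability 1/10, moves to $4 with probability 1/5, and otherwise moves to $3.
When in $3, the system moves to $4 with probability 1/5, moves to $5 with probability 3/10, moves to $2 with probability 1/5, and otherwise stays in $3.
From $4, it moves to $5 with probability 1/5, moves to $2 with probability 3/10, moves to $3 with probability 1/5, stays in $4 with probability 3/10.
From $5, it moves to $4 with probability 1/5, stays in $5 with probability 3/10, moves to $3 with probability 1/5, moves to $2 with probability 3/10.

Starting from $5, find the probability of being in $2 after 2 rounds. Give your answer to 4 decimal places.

Propagate the distribution vector 2 rounds from $5.
After 0 rounds: (0.0000, 0.0000, 0.0000, 1.0000)
After 1 round: (0.3000, 0.2000, 0.2000, 0.3000)
After 2 rounds: (0.2200, 0.1900, 0.2200, 0.3700)
P(in $2 after 2 rounds) = 0.2200

0.2200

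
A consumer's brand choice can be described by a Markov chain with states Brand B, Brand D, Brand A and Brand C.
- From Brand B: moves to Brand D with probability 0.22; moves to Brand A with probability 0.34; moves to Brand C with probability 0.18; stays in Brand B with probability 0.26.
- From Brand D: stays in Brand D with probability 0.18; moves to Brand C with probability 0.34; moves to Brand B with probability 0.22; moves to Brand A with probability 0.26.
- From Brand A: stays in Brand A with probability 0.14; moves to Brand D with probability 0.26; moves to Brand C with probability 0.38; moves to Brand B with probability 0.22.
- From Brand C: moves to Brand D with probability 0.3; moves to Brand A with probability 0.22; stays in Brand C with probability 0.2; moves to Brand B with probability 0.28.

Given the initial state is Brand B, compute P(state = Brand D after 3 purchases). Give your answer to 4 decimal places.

0.2427

Propagate the distribution vector 3 purchases from Brand B.
After 0 purchases: (1.0000, 0.0000, 0.0000, 0.0000)
After 1 purchase: (0.2600, 0.2200, 0.3400, 0.1800)
After 2 purchases: (0.2412, 0.2392, 0.2328, 0.2868)
After 3 purchases: (0.2469, 0.2427, 0.2399, 0.2706)
P(in Brand D after 3 purchases) = 0.2427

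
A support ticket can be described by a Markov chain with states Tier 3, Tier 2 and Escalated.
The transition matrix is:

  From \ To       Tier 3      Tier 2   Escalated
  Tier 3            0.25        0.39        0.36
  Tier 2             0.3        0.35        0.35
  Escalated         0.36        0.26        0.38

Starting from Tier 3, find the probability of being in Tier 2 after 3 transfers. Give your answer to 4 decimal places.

Propagate the distribution vector 3 transfers from Tier 3.
After 0 transfers: (1.0000, 0.0000, 0.0000)
After 1 transfer: (0.2500, 0.3900, 0.3600)
After 2 transfers: (0.3091, 0.3276, 0.3633)
After 3 transfers: (0.3063, 0.3297, 0.3640)
P(in Tier 2 after 3 transfers) = 0.3297

0.3297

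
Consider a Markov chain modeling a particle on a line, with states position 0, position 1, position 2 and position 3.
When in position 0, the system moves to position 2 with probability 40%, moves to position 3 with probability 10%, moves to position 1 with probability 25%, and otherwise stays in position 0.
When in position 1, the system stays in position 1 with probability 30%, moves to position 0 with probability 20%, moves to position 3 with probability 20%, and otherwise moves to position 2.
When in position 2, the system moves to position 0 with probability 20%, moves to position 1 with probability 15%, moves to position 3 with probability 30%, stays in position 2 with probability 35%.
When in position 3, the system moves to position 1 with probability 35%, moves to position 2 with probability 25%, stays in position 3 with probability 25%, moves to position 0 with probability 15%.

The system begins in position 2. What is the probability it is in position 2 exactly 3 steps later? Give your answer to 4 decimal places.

Propagate the distribution vector 3 steps from position 2.
After 0 steps: (0.0000, 0.0000, 1.0000, 0.0000)
After 1 step: (0.2000, 0.1500, 0.3500, 0.3000)
After 2 steps: (0.1950, 0.2525, 0.3225, 0.2300)
After 3 steps: (0.1983, 0.2534, 0.3241, 0.2243)
P(in position 2 after 3 steps) = 0.3241

0.3241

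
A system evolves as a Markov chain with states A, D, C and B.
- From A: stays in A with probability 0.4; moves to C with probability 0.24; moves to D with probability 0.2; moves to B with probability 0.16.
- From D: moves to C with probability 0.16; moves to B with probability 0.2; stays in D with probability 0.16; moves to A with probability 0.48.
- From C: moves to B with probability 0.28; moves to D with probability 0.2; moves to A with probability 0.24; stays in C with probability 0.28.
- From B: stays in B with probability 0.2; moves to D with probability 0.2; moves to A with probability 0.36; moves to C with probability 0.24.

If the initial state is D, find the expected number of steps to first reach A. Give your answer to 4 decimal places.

Let t(s) be the expected number of steps to first reach A from state s, with t(A) = 0. Conditioning on the first step:
t(D) = 1 + 0.16·t(D) + 0.16·t(C) + 0.2·t(B)
t(C) = 1 + 0.2·t(D) + 0.28·t(C) + 0.28·t(B)
t(B) = 1 + 0.2·t(D) + 0.24·t(C) + 0.2·t(B)
Solving: t(D) = 2.4648, t(C) = 3.1690, t(B) = 2.8169.
Expected steps from D to A: 2.4648.

2.4648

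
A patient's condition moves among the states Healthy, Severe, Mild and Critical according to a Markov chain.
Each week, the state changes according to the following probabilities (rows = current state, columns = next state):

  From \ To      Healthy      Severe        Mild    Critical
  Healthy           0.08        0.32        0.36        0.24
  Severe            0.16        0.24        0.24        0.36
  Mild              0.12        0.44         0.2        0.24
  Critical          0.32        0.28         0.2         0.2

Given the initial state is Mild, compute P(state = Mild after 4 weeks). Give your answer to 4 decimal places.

Propagate the distribution vector 4 weeks from Mild.
After 0 weeks: (0.0000, 0.0000, 1.0000, 0.0000)
After 1 week: (0.1200, 0.4400, 0.2000, 0.2400)
After 2 weeks: (0.1808, 0.2992, 0.2368, 0.2832)
After 3 weeks: (0.1814, 0.3132, 0.2409, 0.2646)
After 4 weeks: (0.1782, 0.3133, 0.2415, 0.2670)
P(in Mild after 4 weeks) = 0.2415

0.2415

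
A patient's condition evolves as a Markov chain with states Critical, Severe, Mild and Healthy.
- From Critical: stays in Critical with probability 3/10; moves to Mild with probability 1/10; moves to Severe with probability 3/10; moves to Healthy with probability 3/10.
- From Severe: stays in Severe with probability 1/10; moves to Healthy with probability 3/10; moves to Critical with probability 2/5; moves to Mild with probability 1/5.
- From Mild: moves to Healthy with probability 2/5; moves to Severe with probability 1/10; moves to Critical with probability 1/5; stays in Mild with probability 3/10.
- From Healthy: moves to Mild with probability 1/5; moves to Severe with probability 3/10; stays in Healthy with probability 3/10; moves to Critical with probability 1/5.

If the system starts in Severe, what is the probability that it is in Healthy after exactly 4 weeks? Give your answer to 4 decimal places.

Propagate the distribution vector 4 weeks from Severe.
After 0 weeks: (0.0000, 1.0000, 0.0000, 0.0000)
After 1 week: (0.4000, 0.1000, 0.2000, 0.3000)
After 2 weeks: (0.2600, 0.2400, 0.1800, 0.3200)
After 3 weeks: (0.2740, 0.2160, 0.1920, 0.3180)
After 4 weeks: (0.2706, 0.2184, 0.1918, 0.3192)
P(in Healthy after 4 weeks) = 0.3192

0.3192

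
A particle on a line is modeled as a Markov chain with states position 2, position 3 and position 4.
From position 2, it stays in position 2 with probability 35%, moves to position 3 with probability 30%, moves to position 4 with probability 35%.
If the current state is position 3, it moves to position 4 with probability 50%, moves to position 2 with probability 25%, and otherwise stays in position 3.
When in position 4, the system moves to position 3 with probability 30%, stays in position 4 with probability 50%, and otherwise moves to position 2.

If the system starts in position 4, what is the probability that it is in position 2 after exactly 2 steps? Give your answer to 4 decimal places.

0.2450

Sum over the intermediate state after 1 step:
P = P(position 4→position 2)·P(position 2→position 2) + P(position 4→position 3)·P(position 3→position 2) + P(position 4→position 4)·P(position 4→position 2)
  = 0.2×0.35 + 0.3×0.25 + 0.5×0.2
  = 0.0700 + 0.0750 + 0.1000 = 0.2450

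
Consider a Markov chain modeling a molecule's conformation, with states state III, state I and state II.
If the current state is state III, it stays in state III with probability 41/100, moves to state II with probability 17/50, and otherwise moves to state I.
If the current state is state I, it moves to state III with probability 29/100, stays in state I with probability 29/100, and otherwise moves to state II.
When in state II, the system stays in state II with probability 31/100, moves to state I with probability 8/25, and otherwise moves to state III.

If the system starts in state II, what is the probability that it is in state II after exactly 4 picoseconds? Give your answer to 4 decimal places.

0.3523

Propagate the distribution vector 4 picoseconds from state II.
After 0 picoseconds: (0.0000, 0.0000, 1.0000)
After 1 picosecond: (0.3700, 0.3200, 0.3100)
After 2 picoseconds: (0.3592, 0.2845, 0.3563)
After 3 picoseconds: (0.3616, 0.2863, 0.3521)
After 4 picoseconds: (0.3616, 0.2861, 0.3523)
P(in state II after 4 picoseconds) = 0.3523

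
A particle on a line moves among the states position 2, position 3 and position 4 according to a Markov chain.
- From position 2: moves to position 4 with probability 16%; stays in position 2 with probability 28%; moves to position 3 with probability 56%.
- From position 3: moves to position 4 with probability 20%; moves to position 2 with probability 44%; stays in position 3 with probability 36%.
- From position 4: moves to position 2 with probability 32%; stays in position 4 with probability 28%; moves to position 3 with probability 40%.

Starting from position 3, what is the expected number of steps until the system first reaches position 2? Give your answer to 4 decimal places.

Let t(s) be the expected number of steps to first reach position 2 from state s, with t(position 2) = 0. Conditioning on the first step:
t(position 3) = 1 + 0.36·t(position 3) + 0.2·t(position 4)
t(position 4) = 1 + 0.4·t(position 3) + 0.28·t(position 4)
Solving: t(position 3) = 2.4160, t(position 4) = 2.7311.
Expected steps from position 3 to position 2: 2.4160.

2.4160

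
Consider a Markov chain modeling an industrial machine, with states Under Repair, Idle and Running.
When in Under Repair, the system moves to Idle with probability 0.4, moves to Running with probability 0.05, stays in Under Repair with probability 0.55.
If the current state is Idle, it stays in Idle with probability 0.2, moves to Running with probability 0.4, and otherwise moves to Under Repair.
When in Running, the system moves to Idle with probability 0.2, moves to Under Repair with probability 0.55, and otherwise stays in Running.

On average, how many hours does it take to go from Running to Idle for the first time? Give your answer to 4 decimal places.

3.2258

Let t(s) be the expected number of hours to first reach Idle from state s, with t(Idle) = 0. Conditioning on the first hour:
t(Under Repair) = 1 + 0.55·t(Under Repair) + 0.05·t(Running)
t(Running) = 1 + 0.55·t(Under Repair) + 0.25·t(Running)
Solving: t(Under Repair) = 2.5806, t(Running) = 3.2258.
Expected hours from Running to Idle: 3.2258.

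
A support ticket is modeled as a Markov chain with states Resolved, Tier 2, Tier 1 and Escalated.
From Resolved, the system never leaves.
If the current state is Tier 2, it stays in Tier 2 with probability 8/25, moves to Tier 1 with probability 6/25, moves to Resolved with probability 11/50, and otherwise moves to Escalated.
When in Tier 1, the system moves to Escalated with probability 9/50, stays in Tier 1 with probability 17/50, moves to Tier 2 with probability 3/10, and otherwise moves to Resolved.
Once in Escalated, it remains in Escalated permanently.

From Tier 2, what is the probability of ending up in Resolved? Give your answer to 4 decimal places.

0.5000

Let h(s) be the probability of absorption at Resolved starting from transient state s. Then h(Resolved) = 1 and h(Escalated) = 0. By first-step analysis:
h(Tier 2) = 0.22·1 + 0.32·h(Tier 2) + 0.24·h(Tier 1) + 0.22·0
h(Tier 1) = 0.18·1 + 0.3·h(Tier 2) + 0.34·h(Tier 1) + 0.18·0
Solving: h(Tier 2) = 0.5000, h(Tier 1) = 0.5000.
Starting from Tier 2, the probability is 0.5000.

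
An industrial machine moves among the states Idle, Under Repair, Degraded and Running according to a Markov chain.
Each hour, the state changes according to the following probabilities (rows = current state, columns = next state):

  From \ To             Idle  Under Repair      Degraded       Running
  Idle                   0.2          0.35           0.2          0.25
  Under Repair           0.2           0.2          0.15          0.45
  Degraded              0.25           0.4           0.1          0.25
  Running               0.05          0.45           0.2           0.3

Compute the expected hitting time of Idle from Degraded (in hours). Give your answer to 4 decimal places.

6.0468

Let t(s) be the expected number of hours to first reach Idle from state s, with t(Idle) = 0. Conditioning on the first hour:
t(Under Repair) = 1 + 0.2·t(Under Repair) + 0.15·t(Degraded) + 0.45·t(Running)
t(Degraded) = 1 + 0.4·t(Under Repair) + 0.1·t(Degraded) + 0.25·t(Running)
t(Running) = 1 + 0.45·t(Under Repair) + 0.2·t(Degraded) + 0.3·t(Running)
Solving: t(Under Repair) = 6.5151, t(Degraded) = 6.0468, t(Running) = 7.3445.
Expected hours from Degraded to Idle: 6.0468.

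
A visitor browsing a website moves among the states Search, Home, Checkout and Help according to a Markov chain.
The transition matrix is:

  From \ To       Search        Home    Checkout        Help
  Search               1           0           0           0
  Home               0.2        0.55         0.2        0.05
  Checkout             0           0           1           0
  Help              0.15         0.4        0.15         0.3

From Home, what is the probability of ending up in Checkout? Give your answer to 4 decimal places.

0.5000

Let h(s) be the probability of absorption at Checkout starting from transient state s. Then h(Checkout) = 1 and h(Search) = 0. By first-step analysis:
h(Home) = 0.2·0 + 0.55·h(Home) + 0.2·1 + 0.05·h(Help)
h(Help) = 0.15·0 + 0.4·h(Home) + 0.15·1 + 0.3·h(Help)
Solving: h(Home) = 0.5000, h(Help) = 0.5000.
Starting from Home, the probability is 0.5000.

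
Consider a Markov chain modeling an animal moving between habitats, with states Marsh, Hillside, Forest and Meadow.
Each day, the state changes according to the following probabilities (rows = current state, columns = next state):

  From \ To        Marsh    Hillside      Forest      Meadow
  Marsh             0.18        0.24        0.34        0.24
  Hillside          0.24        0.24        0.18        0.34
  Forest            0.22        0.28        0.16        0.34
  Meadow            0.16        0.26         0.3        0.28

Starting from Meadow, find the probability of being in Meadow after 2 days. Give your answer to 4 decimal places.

Propagate the distribution vector 2 days from Meadow.
After 0 days: (0.0000, 0.0000, 0.0000, 1.0000)
After 1 day: (0.1600, 0.2600, 0.3000, 0.2800)
After 2 days: (0.2020, 0.2576, 0.2332, 0.3072)
P(in Meadow after 2 days) = 0.3072

0.3072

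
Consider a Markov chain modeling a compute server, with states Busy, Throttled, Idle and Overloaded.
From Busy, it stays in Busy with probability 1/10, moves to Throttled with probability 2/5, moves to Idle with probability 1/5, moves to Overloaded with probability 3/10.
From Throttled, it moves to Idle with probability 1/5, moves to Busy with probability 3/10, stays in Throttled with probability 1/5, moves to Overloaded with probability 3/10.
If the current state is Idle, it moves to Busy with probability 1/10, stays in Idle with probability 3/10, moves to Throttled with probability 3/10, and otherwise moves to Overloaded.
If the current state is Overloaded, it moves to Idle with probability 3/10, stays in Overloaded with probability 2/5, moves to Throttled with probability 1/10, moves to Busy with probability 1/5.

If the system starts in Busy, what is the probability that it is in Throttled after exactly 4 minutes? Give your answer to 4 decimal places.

Propagate the distribution vector 4 minutes from Busy.
After 0 minutes: (1.0000, 0.0000, 0.0000, 0.0000)
After 1 minute: (0.1000, 0.4000, 0.2000, 0.3000)
After 2 minutes: (0.2100, 0.2100, 0.2500, 0.3300)
After 3 minutes: (0.1750, 0.2340, 0.2580, 0.3330)
After 4 minutes: (0.1801, 0.2275, 0.2591, 0.3333)
P(in Throttled after 4 minutes) = 0.2275

0.2275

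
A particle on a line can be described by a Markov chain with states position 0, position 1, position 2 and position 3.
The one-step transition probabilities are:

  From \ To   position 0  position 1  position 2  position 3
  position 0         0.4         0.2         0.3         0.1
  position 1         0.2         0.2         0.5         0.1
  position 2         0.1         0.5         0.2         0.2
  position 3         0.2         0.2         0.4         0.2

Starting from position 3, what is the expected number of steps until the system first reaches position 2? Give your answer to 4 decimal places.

Let t(s) be the expected number of steps to first reach position 2 from state s, with t(position 2) = 0. Conditioning on the first step:
t(position 0) = 1 + 0.4·t(position 0) + 0.2·t(position 1) + 0.1·t(position 3)
t(position 1) = 1 + 0.2·t(position 0) + 0.2·t(position 1) + 0.1·t(position 3)
t(position 3) = 1 + 0.2·t(position 0) + 0.2·t(position 1) + 0.2·t(position 3)
Solving: t(position 0) = 2.8481, t(position 1) = 2.2785, t(position 3) = 2.5316.
Expected steps from position 3 to position 2: 2.5316.

2.5316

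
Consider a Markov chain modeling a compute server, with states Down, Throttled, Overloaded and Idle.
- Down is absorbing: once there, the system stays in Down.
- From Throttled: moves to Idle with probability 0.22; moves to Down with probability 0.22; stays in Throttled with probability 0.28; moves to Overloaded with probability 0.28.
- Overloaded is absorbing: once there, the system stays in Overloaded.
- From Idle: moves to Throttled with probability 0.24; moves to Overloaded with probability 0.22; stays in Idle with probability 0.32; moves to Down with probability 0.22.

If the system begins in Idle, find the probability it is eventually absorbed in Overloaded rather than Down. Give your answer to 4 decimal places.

0.5165

Let h(s) be the probability of absorption at Overloaded starting from transient state s. Then h(Overloaded) = 1 and h(Down) = 0. By first-step analysis:
h(Throttled) = 0.22·0 + 0.28·h(Throttled) + 0.28·1 + 0.22·h(Idle)
h(Idle) = 0.22·0 + 0.24·h(Throttled) + 0.22·1 + 0.32·h(Idle)
Solving: h(Throttled) = 0.5467, h(Idle) = 0.5165.
Starting from Idle, the probability is 0.5165.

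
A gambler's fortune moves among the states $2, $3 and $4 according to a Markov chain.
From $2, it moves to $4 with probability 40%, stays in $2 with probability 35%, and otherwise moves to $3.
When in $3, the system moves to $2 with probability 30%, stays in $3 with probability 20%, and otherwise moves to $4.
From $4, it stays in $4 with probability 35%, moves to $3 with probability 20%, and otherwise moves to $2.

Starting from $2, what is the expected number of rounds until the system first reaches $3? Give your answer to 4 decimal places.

Let t(s) be the expected number of rounds to first reach $3 from state s, with t($3) = 0. Conditioning on the first round:
t($2) = 1 + 0.35·t($2) + 0.4·t($4)
t($4) = 1 + 0.45·t($2) + 0.35·t($4)
Solving: t($2) = 4.3299, t($4) = 4.5361.
Expected rounds from $2 to $3: 4.3299.

4.3299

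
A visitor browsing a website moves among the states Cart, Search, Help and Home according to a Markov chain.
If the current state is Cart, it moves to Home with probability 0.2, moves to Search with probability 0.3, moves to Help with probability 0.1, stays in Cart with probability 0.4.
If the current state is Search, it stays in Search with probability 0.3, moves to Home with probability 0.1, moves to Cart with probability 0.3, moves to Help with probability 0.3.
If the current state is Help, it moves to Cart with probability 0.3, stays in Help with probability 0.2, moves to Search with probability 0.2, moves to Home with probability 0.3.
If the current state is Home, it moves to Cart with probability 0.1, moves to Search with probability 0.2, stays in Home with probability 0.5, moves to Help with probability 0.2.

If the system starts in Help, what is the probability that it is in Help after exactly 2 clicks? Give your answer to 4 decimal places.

Propagate the distribution vector 2 clicks from Help.
After 0 clicks: (0.0000, 0.0000, 1.0000, 0.0000)
After 1 click: (0.3000, 0.2000, 0.2000, 0.3000)
After 2 clicks: (0.2700, 0.2500, 0.1900, 0.2900)
P(in Help after 2 clicks) = 0.1900

0.1900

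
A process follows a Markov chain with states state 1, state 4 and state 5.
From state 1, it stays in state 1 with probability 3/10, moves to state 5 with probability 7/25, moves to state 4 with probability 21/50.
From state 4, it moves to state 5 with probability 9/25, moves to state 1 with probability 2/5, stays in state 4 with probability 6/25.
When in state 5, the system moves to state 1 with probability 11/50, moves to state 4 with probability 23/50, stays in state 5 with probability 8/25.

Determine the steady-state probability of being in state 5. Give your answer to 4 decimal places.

Let the stationary distribution be π with π = πP and π_1 + π_2 + π_3 = 1.
π_1 = 0.3·π_1 + 0.4·π_2 + 0.22·π_3
π_2 = 0.42·π_1 + 0.24·π_2 + 0.46·π_3
Solving with the normalization constraint gives π = (0.3109, 0.3669, 0.3222).
So the stationary probability of state 5 is 0.3222.

0.3222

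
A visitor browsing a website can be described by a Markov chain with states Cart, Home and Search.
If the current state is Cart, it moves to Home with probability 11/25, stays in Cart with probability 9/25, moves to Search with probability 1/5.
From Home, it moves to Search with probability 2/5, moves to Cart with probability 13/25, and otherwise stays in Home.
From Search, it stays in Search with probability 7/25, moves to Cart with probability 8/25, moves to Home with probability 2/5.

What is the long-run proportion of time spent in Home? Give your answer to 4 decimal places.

Let the stationary distribution be π with π = πP and π_1 + π_2 + π_3 = 1.
π_1 = 0.36·π_1 + 0.52·π_2 + 0.32·π_3
π_2 = 0.44·π_1 + 0.08·π_2 + 0.4·π_3
Solving with the normalization constraint gives π = (0.3990, 0.3151, 0.2859).
So the stationary probability of Home is 0.3151.

0.3151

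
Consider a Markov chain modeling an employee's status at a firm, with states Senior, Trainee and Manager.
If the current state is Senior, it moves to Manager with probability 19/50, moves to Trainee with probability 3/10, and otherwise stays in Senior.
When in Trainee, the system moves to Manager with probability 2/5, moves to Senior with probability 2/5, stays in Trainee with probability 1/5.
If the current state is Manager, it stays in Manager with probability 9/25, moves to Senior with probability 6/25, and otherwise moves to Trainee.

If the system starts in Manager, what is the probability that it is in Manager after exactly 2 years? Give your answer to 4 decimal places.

0.3808

Sum over the intermediate state after 1 year:
P = P(Manager→Senior)·P(Senior→Manager) + P(Manager→Trainee)·P(Trainee→Manager) + P(Manager→Manager)·P(Manager→Manager)
  = 0.24×0.38 + 0.4×0.4 + 0.36×0.36
  = 0.0912 + 0.1600 + 0.1296 = 0.3808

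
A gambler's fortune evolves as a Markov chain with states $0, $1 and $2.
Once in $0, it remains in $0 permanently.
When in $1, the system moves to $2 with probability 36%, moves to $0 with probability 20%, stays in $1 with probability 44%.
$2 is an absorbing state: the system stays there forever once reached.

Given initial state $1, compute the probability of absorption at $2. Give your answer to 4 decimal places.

Let h(s) be the probability of absorption at $2 starting from transient state s. Then h($2) = 1 and h($0) = 0. By first-step analysis:
h($1) = 0.2·0 + 0.44·h($1) + 0.36·1
Solving: h($1) = 0.6429.
Starting from $1, the probability is 0.6429.

0.6429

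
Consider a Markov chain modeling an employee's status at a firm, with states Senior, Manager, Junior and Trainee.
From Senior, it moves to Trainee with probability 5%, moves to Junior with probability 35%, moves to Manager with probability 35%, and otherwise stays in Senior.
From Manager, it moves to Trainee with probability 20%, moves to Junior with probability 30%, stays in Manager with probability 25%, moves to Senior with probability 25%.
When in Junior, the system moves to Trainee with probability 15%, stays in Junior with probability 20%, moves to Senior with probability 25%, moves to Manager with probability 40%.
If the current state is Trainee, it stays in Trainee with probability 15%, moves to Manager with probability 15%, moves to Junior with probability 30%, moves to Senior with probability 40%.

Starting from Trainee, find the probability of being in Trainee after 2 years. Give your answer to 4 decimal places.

0.1175

Propagate the distribution vector 2 years from Trainee.
After 0 years: (0.0000, 0.0000, 0.0000, 1.0000)
After 1 year: (0.4000, 0.1500, 0.3000, 0.1500)
After 2 years: (0.2725, 0.3200, 0.2900, 0.1175)
P(in Trainee after 2 years) = 0.1175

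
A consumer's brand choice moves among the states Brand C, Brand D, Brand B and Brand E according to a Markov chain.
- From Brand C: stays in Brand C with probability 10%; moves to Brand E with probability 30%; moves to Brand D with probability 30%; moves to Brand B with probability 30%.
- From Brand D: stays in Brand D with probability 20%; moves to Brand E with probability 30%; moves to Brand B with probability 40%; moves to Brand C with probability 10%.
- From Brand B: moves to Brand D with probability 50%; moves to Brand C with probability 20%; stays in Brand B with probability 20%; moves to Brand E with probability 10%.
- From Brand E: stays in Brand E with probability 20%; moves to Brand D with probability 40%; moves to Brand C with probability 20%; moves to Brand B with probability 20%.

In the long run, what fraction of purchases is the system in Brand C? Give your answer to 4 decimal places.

Let the stationary distribution be π with π = πP and π_1 + π_2 + π_3 + π_4 = 1.
π_1 = 0.1·π_1 + 0.1·π_2 + 0.2·π_3 + 0.2·π_4
π_2 = 0.3·π_1 + 0.2·π_2 + 0.5·π_3 + 0.4·π_4
π_3 = 0.3·π_1 + 0.4·π_2 + 0.2·π_3 + 0.2·π_4
Solving with the normalization constraint gives π = (0.1505, 0.3445, 0.2839, 0.2211).
So the stationary probability of Brand C is 0.1505.

0.1505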